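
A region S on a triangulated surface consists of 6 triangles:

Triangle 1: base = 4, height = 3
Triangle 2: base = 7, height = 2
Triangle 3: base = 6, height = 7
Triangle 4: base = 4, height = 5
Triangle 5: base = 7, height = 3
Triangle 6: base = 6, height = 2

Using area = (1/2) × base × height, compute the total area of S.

(1/2)×4×3 + (1/2)×7×2 + (1/2)×6×7 + (1/2)×4×5 + (1/2)×7×3 + (1/2)×6×2 = 60.5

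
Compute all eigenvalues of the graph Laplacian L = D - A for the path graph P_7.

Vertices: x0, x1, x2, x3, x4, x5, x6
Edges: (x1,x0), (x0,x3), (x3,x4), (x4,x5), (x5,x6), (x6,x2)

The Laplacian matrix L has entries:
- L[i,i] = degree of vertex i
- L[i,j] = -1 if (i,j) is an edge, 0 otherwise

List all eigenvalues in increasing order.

The path graph P_n has Laplacian eigenvalues λ_k = 2 − 2cos(kπ/n), k = 0, 1, …, n−1. Here n = 7:
k=0: 2 − 2cos(0) = 0.0; k=1: 2 − 2cos(π/7) = 0.1981; k=2: 2 − 2cos(2π/7) = 0.753; k=3: 2 − 2cos(3π/7) = 1.555; k=4: 2 − 2cos(4π/7) = 2.445; k=5: 2 − 2cos(5π/7) = 3.247; k=6: 2 − 2cos(6π/7) = 3.8019.
Laplacian eigenvalues (increasing order): [0.0, 0.1981, 0.753, 1.555, 2.445, 3.247, 3.8019]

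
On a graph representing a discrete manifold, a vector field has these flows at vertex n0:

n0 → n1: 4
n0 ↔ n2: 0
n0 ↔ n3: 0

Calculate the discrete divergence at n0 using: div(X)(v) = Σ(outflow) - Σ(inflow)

Divergence = sum of outgoing flows = 4 + 0 + 0 = 4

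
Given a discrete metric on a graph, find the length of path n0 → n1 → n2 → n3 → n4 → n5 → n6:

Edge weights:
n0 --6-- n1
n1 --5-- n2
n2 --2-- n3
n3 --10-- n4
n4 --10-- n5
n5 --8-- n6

Arc length = 6 + 5 + 2 + 10 + 10 + 8 = 41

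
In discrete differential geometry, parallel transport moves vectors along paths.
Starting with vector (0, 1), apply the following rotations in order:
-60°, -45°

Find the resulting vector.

Total rotation: (-60°) + (-45°) = -105°. Final vector: (0.9659, -0.2588)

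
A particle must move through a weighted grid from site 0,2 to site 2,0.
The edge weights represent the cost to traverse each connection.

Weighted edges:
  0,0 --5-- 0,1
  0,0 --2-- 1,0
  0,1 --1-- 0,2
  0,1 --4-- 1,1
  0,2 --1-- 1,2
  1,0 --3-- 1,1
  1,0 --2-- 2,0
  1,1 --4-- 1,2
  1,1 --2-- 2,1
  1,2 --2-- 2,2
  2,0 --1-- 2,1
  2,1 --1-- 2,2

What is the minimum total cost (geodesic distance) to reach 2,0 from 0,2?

Shortest path: 0,2 → 1,2 → 2,2 → 2,1 → 2,0, total weight = 5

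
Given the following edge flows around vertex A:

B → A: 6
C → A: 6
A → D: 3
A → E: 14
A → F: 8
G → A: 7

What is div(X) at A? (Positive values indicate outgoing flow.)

Divergence = sum of outgoing flows = (-6) + (-6) + 3 + 14 + 8 + (-7) = 6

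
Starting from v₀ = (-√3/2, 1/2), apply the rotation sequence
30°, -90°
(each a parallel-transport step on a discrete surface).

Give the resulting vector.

Total rotation: 30° + (-90°) = -60°. Final vector: (0, 1)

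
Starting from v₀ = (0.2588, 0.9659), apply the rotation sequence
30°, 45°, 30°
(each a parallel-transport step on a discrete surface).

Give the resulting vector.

Total rotation: 30° + 45° + 30° = 105°. Final vector: (-1, 0)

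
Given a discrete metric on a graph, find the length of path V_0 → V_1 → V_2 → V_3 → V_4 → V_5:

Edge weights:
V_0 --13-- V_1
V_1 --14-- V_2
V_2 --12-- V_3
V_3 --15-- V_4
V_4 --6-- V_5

Arc length = 13 + 14 + 12 + 15 + 6 = 60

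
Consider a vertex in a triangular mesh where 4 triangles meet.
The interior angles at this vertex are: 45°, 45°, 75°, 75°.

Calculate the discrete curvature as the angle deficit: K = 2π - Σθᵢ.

Sum of angles = 240°. K = 360° - 240° = 120° = 2π/3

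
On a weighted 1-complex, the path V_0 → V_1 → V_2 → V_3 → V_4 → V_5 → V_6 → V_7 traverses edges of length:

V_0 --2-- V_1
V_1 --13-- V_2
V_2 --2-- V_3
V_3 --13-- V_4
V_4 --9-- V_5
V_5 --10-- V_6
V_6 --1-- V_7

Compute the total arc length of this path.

Arc length = 2 + 13 + 2 + 13 + 9 + 10 + 1 = 50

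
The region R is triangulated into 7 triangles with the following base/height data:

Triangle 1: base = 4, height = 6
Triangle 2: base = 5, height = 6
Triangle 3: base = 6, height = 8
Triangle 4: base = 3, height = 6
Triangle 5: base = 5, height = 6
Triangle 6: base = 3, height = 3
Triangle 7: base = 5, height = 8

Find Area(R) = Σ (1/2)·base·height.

(1/2)×4×6 + (1/2)×5×6 + (1/2)×6×8 + (1/2)×3×6 + (1/2)×5×6 + (1/2)×3×3 + (1/2)×5×8 = 99.5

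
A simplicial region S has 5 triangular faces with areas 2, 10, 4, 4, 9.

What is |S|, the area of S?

2 + 10 + 4 + 4 + 9 = 29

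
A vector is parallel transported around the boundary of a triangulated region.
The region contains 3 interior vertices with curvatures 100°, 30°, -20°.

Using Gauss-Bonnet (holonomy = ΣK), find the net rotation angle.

Holonomy = total enclosed curvature = 100° + 30° + (-20°) = 110°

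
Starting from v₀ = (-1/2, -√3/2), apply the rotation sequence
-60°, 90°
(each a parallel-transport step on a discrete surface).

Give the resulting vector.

Total rotation: (-60°) + 90° = 30°. Final vector: (0, -1)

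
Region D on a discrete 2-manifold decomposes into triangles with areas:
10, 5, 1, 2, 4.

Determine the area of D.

10 + 5 + 1 + 2 + 4 = 22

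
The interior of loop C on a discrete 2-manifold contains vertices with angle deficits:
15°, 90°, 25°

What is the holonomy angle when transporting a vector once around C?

Holonomy = total enclosed curvature = 15° + 90° + 25° = 130°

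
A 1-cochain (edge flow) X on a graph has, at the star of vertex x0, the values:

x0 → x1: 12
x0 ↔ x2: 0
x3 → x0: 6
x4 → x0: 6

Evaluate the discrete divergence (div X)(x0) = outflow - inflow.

Divergence = sum of outgoing flows = 12 + 0 + (-6) + (-6) = 0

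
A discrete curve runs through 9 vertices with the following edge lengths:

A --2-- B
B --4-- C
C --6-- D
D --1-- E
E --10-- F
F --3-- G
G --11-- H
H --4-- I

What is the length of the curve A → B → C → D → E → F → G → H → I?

Arc length = 2 + 4 + 6 + 1 + 10 + 3 + 11 + 4 = 41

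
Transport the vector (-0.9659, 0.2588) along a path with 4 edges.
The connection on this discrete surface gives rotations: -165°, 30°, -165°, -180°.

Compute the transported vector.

Total rotation: (-165°) + 30° + (-165°) + (-180°) = -480° ≡ -120° (mod 360°). Final vector: (0.7071, 0.7071)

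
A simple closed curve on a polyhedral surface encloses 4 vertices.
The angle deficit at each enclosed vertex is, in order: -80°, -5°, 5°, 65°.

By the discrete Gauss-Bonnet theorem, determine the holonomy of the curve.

Holonomy = total enclosed curvature = (-80°) + (-5°) + 5° + 65° = -15°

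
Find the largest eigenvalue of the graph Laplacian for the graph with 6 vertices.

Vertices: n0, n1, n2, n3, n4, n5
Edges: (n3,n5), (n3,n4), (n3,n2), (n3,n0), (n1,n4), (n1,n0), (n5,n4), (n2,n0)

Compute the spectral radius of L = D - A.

Degrees: deg(n0) = 3, deg(n1) = 2, deg(n2) = 2, deg(n3) = 4, deg(n4) = 3, deg(n5) = 2.
L = D − A with rows/columns ordered (n0, n1, n2, n3, n4, n5):
  [ 3, -1, -1, -1,  0,  0]
  [-1,  2,  0,  0, -1,  0]
  [-1,  0,  2, -1,  0,  0]
  [-1,  0, -1,  4, -1, -1]
  [ 0, -1,  0, -1,  3, -1]
  [ 0,  0,  0, -1, -1,  2]
Characteristic polynomial: det(λI − L) = λ(λ² − 5λ + 5)(λ² − 7λ + 9)(λ − 4).
Roots: λ = 0; (λ² − 5λ + 5) = 0 ⇒ λ = (5 ± √5)/2 ≈ 1.382, 3.618; (λ² − 7λ + 9) = 0 ⇒ λ = (7 ± √13)/2 ≈ 1.6972, 5.3028; (λ − 4) = 0 ⇒ λ = 4.
(Check: the roots sum (with multiplicity) to 16, matching trace L = Σdeg = 2·8 = 16.)
Laplacian eigenvalues: [0.0, 1.382, 1.6972, 3.618, 4.0, 5.3028]. Largest eigenvalue (spectral radius) = 5.3028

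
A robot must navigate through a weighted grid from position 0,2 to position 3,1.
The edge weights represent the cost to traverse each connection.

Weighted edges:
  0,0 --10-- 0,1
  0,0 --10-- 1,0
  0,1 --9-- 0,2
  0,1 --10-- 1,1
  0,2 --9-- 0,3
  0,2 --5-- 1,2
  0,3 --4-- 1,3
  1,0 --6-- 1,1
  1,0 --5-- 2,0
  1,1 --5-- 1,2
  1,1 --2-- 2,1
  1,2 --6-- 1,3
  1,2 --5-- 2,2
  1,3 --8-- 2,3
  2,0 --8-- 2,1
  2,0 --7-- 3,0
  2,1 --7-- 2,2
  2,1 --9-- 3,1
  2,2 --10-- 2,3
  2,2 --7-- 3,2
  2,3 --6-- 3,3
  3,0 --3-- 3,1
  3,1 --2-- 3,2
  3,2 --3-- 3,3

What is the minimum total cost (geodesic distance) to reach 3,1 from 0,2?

Shortest path: 0,2 → 1,2 → 2,2 → 3,2 → 3,1, total weight = 19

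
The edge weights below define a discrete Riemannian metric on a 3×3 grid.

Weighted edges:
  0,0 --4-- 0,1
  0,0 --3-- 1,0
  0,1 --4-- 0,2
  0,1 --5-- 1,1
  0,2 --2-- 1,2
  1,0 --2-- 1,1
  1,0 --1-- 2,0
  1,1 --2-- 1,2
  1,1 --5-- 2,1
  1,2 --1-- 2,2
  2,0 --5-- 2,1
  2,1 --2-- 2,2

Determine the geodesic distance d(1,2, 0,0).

Shortest path: 1,2 → 1,1 → 1,0 → 0,0, total weight = 7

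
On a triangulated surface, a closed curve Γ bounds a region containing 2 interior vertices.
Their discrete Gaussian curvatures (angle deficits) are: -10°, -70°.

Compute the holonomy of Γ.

Holonomy = total enclosed curvature = (-10°) + (-70°) = -80°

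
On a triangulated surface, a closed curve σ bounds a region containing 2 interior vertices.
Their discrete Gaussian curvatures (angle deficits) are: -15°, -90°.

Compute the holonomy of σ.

Holonomy = total enclosed curvature = (-15°) + (-90°) = -105°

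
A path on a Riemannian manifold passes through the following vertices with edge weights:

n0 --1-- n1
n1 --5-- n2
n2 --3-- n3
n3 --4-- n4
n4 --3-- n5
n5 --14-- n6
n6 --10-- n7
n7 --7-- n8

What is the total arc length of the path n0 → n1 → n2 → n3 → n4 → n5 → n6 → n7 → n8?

Arc length = 1 + 5 + 3 + 4 + 3 + 14 + 10 + 7 = 47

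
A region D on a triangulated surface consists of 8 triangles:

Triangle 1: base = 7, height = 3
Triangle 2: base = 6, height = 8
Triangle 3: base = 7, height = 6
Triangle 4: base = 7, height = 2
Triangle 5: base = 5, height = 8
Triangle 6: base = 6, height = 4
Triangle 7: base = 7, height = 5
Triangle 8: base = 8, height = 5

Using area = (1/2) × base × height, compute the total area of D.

(1/2)×7×3 + (1/2)×6×8 + (1/2)×7×6 + (1/2)×7×2 + (1/2)×5×8 + (1/2)×6×4 + (1/2)×7×5 + (1/2)×8×5 = 132.0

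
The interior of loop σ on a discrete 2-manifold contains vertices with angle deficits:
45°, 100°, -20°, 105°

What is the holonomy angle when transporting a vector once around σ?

Holonomy = total enclosed curvature = 45° + 100° + (-20°) + 105° = 230°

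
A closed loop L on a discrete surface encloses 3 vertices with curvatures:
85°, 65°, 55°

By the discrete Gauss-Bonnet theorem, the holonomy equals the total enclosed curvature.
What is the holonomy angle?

Holonomy = total enclosed curvature = 85° + 65° + 55° = 205°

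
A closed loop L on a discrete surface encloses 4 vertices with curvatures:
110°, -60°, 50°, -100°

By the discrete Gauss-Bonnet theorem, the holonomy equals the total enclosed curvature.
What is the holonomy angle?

Holonomy = total enclosed curvature = 110° + (-60°) + 50° + (-100°) = 0°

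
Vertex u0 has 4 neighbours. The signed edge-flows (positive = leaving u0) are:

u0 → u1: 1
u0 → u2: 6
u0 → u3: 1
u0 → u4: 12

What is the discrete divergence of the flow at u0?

Divergence = sum of outgoing flows = 1 + 6 + 1 + 12 = 20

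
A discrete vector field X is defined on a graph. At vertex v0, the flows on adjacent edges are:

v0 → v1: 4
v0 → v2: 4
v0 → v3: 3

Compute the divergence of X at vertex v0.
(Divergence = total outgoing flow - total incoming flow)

Divergence = sum of outgoing flows = 4 + 4 + 3 = 11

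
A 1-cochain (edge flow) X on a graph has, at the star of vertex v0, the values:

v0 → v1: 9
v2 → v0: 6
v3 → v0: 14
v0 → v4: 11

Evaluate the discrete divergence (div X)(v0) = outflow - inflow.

Divergence = sum of outgoing flows = 9 + (-6) + (-14) + 11 = 0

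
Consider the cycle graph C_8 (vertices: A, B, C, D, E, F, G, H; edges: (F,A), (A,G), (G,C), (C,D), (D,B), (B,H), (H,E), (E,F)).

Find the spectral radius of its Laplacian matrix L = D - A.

The cycle graph C_n has Laplacian eigenvalues λ_k = 2 − 2cos(2πk/n), k = 0, 1, …, n−1. Here n = 8:
k=0: 2 − 2cos(0) = 0.0; k=1: 2 − 2cos(π/4) = 0.5858; k=2: 2 − 2cos(π/2) = 2.0; k=3: 2 − 2cos(3π/4) = 3.4142; k=4: 2 − 2cos(π) = 4.0; k=5: 2 − 2cos(5π/4) = 3.4142; k=6: 2 − 2cos(3π/2) = 2.0; k=7: 2 − 2cos(7π/4) = 0.5858.
Laplacian eigenvalues: [0.0, 0.5858, 0.5858, 2.0, 2.0, 3.4142, 3.4142, 4.0]. Largest eigenvalue (spectral radius) = 4.0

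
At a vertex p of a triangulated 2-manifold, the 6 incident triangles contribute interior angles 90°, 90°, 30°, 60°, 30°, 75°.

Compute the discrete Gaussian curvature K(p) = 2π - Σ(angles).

Sum of angles = 375°. K = 360° - 375° = -15°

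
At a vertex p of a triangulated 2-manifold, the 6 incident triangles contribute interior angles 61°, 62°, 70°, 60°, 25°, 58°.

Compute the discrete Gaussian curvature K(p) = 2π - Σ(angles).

Sum of angles = 336°. K = 360° - 336° = 24° = 2π/15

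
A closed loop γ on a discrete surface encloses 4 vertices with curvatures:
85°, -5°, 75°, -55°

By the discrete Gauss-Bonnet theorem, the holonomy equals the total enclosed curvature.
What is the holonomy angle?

Holonomy = total enclosed curvature = 85° + (-5°) + 75° + (-55°) = 100°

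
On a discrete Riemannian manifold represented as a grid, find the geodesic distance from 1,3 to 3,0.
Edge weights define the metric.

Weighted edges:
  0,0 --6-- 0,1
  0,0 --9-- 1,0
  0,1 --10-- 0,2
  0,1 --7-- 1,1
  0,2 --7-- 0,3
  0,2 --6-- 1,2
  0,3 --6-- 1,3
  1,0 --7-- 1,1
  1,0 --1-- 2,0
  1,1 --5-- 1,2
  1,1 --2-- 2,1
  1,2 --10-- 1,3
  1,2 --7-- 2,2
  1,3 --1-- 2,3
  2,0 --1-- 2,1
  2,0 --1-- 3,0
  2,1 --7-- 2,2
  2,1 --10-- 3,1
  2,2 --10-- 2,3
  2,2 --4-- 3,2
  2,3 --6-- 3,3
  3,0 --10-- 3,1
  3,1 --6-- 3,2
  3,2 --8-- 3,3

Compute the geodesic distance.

Shortest path: 1,3 → 1,2 → 1,1 → 2,1 → 2,0 → 3,0, total weight = 19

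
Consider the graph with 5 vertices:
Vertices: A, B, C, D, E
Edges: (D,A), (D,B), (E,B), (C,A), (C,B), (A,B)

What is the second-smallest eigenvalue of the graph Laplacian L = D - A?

Degrees: deg(A) = 3, deg(B) = 4, deg(C) = 2, deg(D) = 2, deg(E) = 1.
L = D − A with rows/columns ordered (A, B, C, D, E):
  [ 3, -1, -1, -1,  0]
  [-1,  4, -1, -1, -1]
  [-1, -1,  2,  0,  0]
  [-1, -1,  0,  2,  0]
  [ 0, -1,  0,  0,  1]
Characteristic polynomial: det(λI − L) = λ(λ − 1)(λ − 2)(λ − 4)(λ − 5).
Roots: λ = 0; (λ − 1) = 0 ⇒ λ = 1; (λ − 2) = 0 ⇒ λ = 2; (λ − 4) = 0 ⇒ λ = 4; (λ − 5) = 0 ⇒ λ = 5.
(Check: the roots sum (with multiplicity) to 12, matching trace L = Σdeg = 2·6 = 12.)
Laplacian eigenvalues: [0.0, 1.0, 2.0, 4.0, 5.0]. Algebraic connectivity (smallest non-zero eigenvalue) = 1.0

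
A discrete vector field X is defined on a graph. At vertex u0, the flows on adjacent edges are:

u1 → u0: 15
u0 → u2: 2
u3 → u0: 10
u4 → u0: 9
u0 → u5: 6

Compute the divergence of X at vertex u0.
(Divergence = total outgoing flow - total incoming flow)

Divergence = sum of outgoing flows = (-15) + 2 + (-10) + (-9) + 6 = -26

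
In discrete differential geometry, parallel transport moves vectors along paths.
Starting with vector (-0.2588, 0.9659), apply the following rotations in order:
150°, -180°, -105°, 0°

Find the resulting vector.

Total rotation: 150° + (-180°) + (-105°) + 0° = -135°. Final vector: (0.8660, -0.5000)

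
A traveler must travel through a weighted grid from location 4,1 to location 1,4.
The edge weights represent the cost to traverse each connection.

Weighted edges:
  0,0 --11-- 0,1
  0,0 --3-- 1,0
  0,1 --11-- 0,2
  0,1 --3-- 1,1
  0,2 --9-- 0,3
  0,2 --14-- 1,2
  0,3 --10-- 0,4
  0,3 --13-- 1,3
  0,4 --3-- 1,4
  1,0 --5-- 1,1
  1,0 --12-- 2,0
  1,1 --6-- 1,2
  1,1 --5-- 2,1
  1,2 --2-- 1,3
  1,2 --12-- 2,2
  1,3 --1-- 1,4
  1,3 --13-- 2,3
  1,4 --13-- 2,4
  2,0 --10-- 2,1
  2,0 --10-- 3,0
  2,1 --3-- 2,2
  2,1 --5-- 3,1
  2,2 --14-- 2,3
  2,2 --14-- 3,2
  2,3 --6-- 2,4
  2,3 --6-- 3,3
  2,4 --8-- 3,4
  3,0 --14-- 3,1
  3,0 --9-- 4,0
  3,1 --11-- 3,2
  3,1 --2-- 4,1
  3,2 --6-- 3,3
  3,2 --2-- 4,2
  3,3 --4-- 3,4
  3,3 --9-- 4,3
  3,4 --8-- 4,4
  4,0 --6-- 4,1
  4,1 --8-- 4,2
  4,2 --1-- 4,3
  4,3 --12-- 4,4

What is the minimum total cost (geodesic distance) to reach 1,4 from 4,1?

Shortest path: 4,1 → 3,1 → 2,1 → 1,1 → 1,2 → 1,3 → 1,4, total weight = 21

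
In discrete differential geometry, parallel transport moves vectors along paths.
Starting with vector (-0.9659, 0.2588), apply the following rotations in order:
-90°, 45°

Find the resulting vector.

Total rotation: (-90°) + 45° = -45°. Final vector: (-0.5000, 0.8660)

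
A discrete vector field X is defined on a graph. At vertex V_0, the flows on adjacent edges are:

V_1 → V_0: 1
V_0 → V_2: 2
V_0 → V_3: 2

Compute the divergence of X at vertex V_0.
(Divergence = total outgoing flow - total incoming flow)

Divergence = sum of outgoing flows = (-1) + 2 + 2 = 3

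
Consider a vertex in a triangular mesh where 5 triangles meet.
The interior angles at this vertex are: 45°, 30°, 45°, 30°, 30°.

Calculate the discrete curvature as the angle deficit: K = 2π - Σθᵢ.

Sum of angles = 180°. K = 360° - 180° = 180° = π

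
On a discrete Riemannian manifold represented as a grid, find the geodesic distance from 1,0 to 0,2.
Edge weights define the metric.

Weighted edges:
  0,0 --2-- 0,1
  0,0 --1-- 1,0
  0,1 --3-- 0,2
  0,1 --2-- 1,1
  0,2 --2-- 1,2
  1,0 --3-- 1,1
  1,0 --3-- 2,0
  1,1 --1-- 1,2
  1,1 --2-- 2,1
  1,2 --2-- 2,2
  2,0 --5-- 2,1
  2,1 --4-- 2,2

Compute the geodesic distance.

Shortest path: 1,0 → 0,0 → 0,1 → 0,2, total weight = 6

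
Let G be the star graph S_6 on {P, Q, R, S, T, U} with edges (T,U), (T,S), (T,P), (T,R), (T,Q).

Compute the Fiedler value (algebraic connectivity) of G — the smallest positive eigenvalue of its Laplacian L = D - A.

The star S_6 is the complete bipartite graph K_{1,5} (one hub of degree 5, 5 leaves of degree 1). The Laplacian spectrum of K_{p,q} is 0, p (multiplicity q−1), q (multiplicity p−1), p+q. With p = 1, q = 5: 0 once, 1 with multiplicity 4, and 6 once. (Check: trace L = sum of degrees = 10 = 4·1 + 6.)
Laplacian eigenvalues: [0.0, 1.0, 1.0, 1.0, 1.0, 6.0]. Algebraic connectivity (smallest non-zero eigenvalue) = 1.0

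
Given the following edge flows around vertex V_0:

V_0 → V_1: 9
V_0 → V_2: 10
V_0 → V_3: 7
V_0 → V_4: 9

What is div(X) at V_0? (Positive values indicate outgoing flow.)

Divergence = sum of outgoing flows = 9 + 10 + 7 + 9 = 35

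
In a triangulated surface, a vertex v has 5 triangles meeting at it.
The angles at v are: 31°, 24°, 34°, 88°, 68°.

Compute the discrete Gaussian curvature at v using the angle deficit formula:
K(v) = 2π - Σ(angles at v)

Sum of angles = 245°. K = 360° - 245° = 115° = 23π/36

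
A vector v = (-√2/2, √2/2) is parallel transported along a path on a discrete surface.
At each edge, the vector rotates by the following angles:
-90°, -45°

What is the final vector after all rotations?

Total rotation: (-90°) + (-45°) = -135°. Final vector: (1, 0)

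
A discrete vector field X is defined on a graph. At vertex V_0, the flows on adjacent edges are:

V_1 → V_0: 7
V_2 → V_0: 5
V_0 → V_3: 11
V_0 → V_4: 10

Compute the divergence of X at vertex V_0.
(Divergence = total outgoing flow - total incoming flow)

Divergence = sum of outgoing flows = (-7) + (-5) + 11 + 10 = 9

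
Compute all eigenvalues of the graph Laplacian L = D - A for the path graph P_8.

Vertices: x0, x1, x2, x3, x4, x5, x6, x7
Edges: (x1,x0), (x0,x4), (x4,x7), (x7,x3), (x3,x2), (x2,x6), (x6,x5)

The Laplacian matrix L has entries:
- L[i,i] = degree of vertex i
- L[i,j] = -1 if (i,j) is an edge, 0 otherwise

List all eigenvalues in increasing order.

The path graph P_n has Laplacian eigenvalues λ_k = 2 − 2cos(kπ/n), k = 0, 1, …, n−1. Here n = 8:
k=0: 2 − 2cos(0) = 0.0; k=1: 2 − 2cos(π/8) = 0.1522; k=2: 2 − 2cos(π/4) = 0.5858; k=3: 2 − 2cos(3π/8) = 1.2346; k=4: 2 − 2cos(π/2) = 2.0; k=5: 2 − 2cos(5π/8) = 2.7654; k=6: 2 − 2cos(3π/4) = 3.4142; k=7: 2 − 2cos(7π/8) = 3.8478.
Laplacian eigenvalues (increasing order): [0.0, 0.1522, 0.5858, 1.2346, 2.0, 2.7654, 3.4142, 3.8478]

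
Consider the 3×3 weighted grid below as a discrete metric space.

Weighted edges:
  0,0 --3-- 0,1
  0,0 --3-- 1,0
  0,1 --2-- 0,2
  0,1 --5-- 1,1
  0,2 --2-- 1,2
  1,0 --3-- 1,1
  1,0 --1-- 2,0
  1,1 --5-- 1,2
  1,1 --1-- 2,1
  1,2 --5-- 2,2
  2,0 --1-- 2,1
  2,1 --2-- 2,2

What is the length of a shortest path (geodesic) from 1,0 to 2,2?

Shortest path: 1,0 → 2,0 → 2,1 → 2,2, total weight = 4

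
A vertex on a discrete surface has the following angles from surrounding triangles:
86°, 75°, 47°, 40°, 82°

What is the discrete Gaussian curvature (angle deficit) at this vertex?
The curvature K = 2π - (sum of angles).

Sum of angles = 330°. K = 360° - 330° = 30° = π/6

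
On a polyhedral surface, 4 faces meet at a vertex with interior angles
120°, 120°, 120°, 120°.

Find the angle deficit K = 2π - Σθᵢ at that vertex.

Sum of angles = 480°. K = 360° - 480° = -120°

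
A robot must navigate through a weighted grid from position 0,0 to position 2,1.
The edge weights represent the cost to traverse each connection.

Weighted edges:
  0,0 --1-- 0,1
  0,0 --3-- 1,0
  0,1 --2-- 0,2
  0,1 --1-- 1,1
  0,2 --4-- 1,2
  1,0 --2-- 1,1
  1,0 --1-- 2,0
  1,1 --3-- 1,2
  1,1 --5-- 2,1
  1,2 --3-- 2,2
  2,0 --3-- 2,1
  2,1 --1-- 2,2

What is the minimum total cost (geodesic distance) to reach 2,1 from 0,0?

Shortest path: 0,0 → 0,1 → 1,1 → 2,1, total weight = 7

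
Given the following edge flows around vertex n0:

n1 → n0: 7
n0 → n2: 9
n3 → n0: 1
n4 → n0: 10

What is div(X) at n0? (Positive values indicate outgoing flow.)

Divergence = sum of outgoing flows = (-7) + 9 + (-1) + (-10) = -9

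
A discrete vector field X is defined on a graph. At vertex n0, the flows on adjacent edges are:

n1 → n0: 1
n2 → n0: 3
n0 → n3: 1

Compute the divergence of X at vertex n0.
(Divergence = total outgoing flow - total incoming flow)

Divergence = sum of outgoing flows = (-1) + (-3) + 1 = -3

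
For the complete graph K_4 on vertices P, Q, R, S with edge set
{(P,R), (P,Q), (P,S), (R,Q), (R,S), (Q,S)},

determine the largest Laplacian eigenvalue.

For the complete graph K_n, L = nI − J (J = all-ones matrix). J has eigenvalues n (once, eigenvector 𝟙) and 0 (multiplicity n−1), so L has eigenvalues 0 (once) and n (multiplicity n−1). Here n = 4: eigenvalue 0 once and 4 with multiplicity 3.
Laplacian eigenvalues: [0.0, 4.0, 4.0, 4.0]. Largest eigenvalue (spectral radius) = 4.0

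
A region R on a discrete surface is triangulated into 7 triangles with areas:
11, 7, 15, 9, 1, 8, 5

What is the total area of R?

11 + 7 + 15 + 9 + 1 + 8 + 5 = 56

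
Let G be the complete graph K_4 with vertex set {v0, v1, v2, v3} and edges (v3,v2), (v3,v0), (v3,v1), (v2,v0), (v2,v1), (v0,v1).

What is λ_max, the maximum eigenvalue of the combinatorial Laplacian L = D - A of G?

For the complete graph K_n, L = nI − J (J = all-ones matrix). J has eigenvalues n (once, eigenvector 𝟙) and 0 (multiplicity n−1), so L has eigenvalues 0 (once) and n (multiplicity n−1). Here n = 4: eigenvalue 0 once and 4 with multiplicity 3.
Laplacian eigenvalues: [0.0, 4.0, 4.0, 4.0]. Largest eigenvalue (spectral radius) = 4.0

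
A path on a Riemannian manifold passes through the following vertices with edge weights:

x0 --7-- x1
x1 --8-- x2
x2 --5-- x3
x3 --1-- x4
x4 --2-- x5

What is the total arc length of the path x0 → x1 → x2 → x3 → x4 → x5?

Arc length = 7 + 8 + 5 + 1 + 2 = 23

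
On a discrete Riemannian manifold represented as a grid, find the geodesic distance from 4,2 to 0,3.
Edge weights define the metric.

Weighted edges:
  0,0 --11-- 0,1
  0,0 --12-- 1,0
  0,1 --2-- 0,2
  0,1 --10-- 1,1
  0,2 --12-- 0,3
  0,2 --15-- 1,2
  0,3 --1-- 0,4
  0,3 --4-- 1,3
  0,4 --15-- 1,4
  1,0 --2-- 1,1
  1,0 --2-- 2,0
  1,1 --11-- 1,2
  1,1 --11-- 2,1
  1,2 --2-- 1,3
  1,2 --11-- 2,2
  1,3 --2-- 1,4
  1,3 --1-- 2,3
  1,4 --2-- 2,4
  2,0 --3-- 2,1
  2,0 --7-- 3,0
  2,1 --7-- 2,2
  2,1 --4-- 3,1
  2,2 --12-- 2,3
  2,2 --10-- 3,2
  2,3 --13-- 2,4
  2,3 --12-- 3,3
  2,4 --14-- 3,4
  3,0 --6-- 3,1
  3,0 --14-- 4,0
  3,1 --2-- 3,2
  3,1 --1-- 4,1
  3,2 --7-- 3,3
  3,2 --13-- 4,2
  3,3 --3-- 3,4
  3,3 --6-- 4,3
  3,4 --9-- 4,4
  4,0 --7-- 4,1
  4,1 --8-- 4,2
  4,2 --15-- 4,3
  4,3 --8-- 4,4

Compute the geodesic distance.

Shortest path: 4,2 → 4,1 → 3,1 → 3,2 → 3,3 → 2,3 → 1,3 → 0,3, total weight = 35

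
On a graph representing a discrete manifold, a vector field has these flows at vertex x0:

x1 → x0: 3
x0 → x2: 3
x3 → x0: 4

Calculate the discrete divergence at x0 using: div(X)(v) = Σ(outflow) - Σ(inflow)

Divergence = sum of outgoing flows = (-3) + 3 + (-4) = -4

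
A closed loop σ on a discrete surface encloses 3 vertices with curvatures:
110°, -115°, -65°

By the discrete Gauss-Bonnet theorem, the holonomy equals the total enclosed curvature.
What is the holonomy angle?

Holonomy = total enclosed curvature = 110° + (-115°) + (-65°) = -70°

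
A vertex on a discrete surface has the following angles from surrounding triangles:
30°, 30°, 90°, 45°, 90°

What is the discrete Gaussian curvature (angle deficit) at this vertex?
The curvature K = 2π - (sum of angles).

Sum of angles = 285°. K = 360° - 285° = 75° = 5π/12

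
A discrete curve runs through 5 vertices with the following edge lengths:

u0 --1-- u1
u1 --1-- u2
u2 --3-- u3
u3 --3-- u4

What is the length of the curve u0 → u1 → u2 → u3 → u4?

Arc length = 1 + 1 + 3 + 3 = 8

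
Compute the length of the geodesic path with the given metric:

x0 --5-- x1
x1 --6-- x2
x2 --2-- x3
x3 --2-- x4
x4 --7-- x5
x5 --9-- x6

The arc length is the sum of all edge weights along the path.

Arc length = 5 + 6 + 2 + 2 + 7 + 9 = 31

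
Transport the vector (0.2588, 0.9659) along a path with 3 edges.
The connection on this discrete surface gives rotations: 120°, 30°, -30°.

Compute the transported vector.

Total rotation: 120° + 30° + (-30°) = 120°. Final vector: (-0.9659, -0.2588)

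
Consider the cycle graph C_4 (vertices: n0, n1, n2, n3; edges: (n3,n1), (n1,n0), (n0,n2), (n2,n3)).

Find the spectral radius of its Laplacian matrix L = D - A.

The cycle graph C_n has Laplacian eigenvalues λ_k = 2 − 2cos(2πk/n), k = 0, 1, …, n−1. Here n = 4:
k=0: 2 − 2cos(0) = 0.0; k=1: 2 − 2cos(π/2) = 2.0; k=2: 2 − 2cos(π) = 4.0; k=3: 2 − 2cos(3π/2) = 2.0.
Laplacian eigenvalues: [0.0, 2.0, 2.0, 4.0]. Largest eigenvalue (spectral radius) = 4.0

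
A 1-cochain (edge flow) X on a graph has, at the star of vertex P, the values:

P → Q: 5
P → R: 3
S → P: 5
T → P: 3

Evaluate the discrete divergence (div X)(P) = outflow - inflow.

Divergence = sum of outgoing flows = 5 + 3 + (-5) + (-3) = 0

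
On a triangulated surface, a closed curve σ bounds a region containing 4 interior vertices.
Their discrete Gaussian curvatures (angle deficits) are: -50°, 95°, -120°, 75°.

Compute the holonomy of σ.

Holonomy = total enclosed curvature = (-50°) + 95° + (-120°) + 75° = 0°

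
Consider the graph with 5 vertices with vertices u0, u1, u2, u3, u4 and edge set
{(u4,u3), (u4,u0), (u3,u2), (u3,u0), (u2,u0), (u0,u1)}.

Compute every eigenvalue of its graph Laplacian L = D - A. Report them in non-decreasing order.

Degrees: deg(u0) = 4, deg(u1) = 1, deg(u2) = 2, deg(u3) = 3, deg(u4) = 2.
L = D − A with rows/columns ordered (u0, u1, u2, u3, u4):
  [ 4, -1, -1, -1, -1]
  [-1,  1,  0,  0,  0]
  [-1,  0,  2, -1,  0]
  [-1,  0, -1,  3, -1]
  [-1,  0,  0, -1,  2]
Characteristic polynomial: det(λI − L) = λ(λ − 1)(λ − 2)(λ − 4)(λ − 5).
Roots: λ = 0; (λ − 1) = 0 ⇒ λ = 1; (λ − 2) = 0 ⇒ λ = 2; (λ − 4) = 0 ⇒ λ = 4; (λ − 5) = 0 ⇒ λ = 5.
(Check: the roots sum (with multiplicity) to 12, matching trace L = Σdeg = 2·6 = 12.)
Laplacian eigenvalues (increasing order): [0.0, 1.0, 2.0, 4.0, 5.0]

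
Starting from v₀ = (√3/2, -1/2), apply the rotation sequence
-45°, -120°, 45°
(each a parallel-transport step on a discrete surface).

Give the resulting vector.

Total rotation: (-45°) + (-120°) + 45° = -120°. Final vector: (-0.8660, -0.5000)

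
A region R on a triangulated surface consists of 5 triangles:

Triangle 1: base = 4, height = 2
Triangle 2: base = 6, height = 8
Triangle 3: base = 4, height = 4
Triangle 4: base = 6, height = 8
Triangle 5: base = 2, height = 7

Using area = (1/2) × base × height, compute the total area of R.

(1/2)×4×2 + (1/2)×6×8 + (1/2)×4×4 + (1/2)×6×8 + (1/2)×2×7 = 67.0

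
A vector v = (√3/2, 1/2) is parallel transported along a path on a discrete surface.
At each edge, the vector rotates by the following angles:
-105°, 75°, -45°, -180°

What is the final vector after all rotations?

Total rotation: (-105°) + 75° + (-45°) + (-180°) = -255° ≡ 105° (mod 360°). Final vector: (-0.7071, 0.7071)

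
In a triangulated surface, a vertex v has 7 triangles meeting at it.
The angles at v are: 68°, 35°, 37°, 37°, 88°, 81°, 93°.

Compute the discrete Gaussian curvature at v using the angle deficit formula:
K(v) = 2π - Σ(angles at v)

Sum of angles = 439°. K = 360° - 439° = -79° = -79π/180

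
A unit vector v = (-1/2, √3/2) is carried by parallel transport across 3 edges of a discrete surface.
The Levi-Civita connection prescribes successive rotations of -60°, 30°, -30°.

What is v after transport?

Total rotation: (-60°) + 30° + (-30°) = -60°. Final vector: (0.5000, 0.8660)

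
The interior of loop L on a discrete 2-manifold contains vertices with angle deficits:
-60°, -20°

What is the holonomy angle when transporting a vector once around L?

Holonomy = total enclosed curvature = (-60°) + (-20°) = -80°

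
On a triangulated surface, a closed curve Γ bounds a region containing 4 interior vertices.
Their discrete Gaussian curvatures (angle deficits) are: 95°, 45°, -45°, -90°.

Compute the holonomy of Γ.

Holonomy = total enclosed curvature = 95° + 45° + (-45°) + (-90°) = 5°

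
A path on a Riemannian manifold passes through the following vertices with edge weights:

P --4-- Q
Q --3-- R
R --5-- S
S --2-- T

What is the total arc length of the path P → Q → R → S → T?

Arc length = 4 + 3 + 5 + 2 = 14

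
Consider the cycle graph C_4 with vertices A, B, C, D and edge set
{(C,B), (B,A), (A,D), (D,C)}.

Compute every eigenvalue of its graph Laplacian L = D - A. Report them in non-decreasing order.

The cycle graph C_n has Laplacian eigenvalues λ_k = 2 − 2cos(2πk/n), k = 0, 1, …, n−1. Here n = 4:
k=0: 2 − 2cos(0) = 0.0; k=1: 2 − 2cos(π/2) = 2.0; k=2: 2 − 2cos(π) = 4.0; k=3: 2 − 2cos(3π/2) = 2.0.
Laplacian eigenvalues (increasing order): [0.0, 2.0, 2.0, 4.0]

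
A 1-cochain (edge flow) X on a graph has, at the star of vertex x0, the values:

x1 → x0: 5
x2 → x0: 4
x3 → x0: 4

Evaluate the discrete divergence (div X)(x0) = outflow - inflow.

Divergence = sum of outgoing flows = (-5) + (-4) + (-4) = -13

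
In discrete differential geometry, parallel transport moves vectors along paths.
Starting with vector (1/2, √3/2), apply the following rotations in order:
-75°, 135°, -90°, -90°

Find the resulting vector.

Total rotation: (-75°) + 135° + (-90°) + (-90°) = -120°. Final vector: (0.5000, -0.8660)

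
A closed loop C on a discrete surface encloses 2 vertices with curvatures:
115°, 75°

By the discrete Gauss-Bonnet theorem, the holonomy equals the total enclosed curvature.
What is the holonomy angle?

Holonomy = total enclosed curvature = 115° + 75° = 190°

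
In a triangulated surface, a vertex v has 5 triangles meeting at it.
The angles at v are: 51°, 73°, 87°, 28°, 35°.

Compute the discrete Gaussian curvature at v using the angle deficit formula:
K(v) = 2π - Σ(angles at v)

Sum of angles = 274°. K = 360° - 274° = 86° = 43π/90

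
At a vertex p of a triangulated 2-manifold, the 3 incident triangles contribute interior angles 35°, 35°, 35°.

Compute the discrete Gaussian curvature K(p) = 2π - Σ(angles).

Sum of angles = 105°. K = 360° - 105° = 255° = 17π/12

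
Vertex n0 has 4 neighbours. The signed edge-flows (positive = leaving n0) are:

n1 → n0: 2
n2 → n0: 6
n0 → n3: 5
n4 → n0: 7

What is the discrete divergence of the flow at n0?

Divergence = sum of outgoing flows = (-2) + (-6) + 5 + (-7) = -10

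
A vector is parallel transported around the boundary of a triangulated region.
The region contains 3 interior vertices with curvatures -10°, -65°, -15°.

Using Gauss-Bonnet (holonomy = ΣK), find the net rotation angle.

Holonomy = total enclosed curvature = (-10°) + (-65°) + (-15°) = -90°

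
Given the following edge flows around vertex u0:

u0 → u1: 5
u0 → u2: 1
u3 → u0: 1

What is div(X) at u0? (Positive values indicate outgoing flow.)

Divergence = sum of outgoing flows = 5 + 1 + (-1) = 5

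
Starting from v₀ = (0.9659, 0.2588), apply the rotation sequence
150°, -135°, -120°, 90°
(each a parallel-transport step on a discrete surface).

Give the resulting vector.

Total rotation: 150° + (-135°) + (-120°) + 90° = -15°. Final vector: (1, 0)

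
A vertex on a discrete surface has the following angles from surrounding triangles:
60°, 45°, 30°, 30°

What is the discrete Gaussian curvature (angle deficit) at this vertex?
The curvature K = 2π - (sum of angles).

Sum of angles = 165°. K = 360° - 165° = 195° = 13π/12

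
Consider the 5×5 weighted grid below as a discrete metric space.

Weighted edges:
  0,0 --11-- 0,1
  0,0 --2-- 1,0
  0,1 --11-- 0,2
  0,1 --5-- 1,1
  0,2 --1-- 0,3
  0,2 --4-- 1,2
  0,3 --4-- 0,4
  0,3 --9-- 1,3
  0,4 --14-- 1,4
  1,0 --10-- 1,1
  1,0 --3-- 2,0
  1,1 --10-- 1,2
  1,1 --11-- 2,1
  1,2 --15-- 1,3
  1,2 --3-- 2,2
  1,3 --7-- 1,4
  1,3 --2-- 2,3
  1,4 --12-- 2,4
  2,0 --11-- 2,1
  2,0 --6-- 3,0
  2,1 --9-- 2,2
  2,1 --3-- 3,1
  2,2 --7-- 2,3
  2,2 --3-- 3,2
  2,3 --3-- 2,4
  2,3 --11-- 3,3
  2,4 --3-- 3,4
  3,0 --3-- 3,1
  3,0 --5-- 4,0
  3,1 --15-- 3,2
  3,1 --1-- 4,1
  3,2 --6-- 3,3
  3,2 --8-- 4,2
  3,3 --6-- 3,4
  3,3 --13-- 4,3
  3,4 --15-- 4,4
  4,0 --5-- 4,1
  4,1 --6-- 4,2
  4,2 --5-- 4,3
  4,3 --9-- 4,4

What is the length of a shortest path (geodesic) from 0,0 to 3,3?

Shortest path: 0,0 → 1,0 → 2,0 → 2,1 → 2,2 → 3,2 → 3,3, total weight = 34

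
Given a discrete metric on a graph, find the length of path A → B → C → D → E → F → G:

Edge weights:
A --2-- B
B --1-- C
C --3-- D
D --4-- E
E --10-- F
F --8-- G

Arc length = 2 + 1 + 3 + 4 + 10 + 8 = 28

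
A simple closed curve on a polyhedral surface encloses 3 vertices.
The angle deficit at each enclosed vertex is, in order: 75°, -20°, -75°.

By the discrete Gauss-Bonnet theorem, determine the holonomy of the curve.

Holonomy = total enclosed curvature = 75° + (-20°) + (-75°) = -20°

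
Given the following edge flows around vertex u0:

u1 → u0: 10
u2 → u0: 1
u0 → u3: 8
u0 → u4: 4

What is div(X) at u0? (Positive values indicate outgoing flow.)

Divergence = sum of outgoing flows = (-10) + (-1) + 8 + 4 = 1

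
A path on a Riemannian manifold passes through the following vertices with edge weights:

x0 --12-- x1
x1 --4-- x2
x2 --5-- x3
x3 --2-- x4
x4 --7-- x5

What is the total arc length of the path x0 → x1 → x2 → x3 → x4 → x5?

Arc length = 12 + 4 + 5 + 2 + 7 = 30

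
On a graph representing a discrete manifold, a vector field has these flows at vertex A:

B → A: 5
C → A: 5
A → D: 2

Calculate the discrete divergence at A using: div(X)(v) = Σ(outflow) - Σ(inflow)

Divergence = sum of outgoing flows = (-5) + (-5) + 2 = -8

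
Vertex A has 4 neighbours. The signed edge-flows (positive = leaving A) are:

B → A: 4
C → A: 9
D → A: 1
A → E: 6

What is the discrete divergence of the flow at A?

Divergence = sum of outgoing flows = (-4) + (-9) + (-1) + 6 = -8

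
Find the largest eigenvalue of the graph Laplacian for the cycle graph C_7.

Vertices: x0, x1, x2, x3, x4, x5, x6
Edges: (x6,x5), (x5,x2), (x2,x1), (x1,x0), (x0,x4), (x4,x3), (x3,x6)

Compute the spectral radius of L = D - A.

The cycle graph C_n has Laplacian eigenvalues λ_k = 2 − 2cos(2πk/n), k = 0, 1, …, n−1. Here n = 7:
k=0: 2 − 2cos(0) = 0.0; k=1: 2 − 2cos(2π/7) = 0.753; k=2: 2 − 2cos(4π/7) = 2.445; k=3: 2 − 2cos(6π/7) = 3.8019; k=4: 2 − 2cos(8π/7) = 3.8019; k=5: 2 − 2cos(10π/7) = 2.445; k=6: 2 − 2cos(12π/7) = 0.753.
Laplacian eigenvalues: [0.0, 0.753, 0.753, 2.445, 2.445, 3.8019, 3.8019]. Largest eigenvalue (spectral radius) = 3.8019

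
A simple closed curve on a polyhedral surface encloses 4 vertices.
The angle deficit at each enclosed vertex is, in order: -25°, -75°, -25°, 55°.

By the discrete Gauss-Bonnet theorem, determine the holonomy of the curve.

Holonomy = total enclosed curvature = (-25°) + (-75°) + (-25°) + 55° = -70°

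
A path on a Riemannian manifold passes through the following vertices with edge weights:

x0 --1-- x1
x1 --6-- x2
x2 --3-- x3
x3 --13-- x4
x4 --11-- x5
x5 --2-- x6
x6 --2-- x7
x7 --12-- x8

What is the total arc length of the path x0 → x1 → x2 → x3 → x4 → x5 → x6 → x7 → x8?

Arc length = 1 + 6 + 3 + 13 + 11 + 2 + 2 + 12 = 50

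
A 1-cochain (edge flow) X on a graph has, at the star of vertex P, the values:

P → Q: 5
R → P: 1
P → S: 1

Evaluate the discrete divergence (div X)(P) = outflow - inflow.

Divergence = sum of outgoing flows = 5 + (-1) + 1 = 5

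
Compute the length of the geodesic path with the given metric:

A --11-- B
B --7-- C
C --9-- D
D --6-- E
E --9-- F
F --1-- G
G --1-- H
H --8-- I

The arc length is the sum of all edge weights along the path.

Arc length = 11 + 7 + 9 + 6 + 9 + 1 + 1 + 8 = 52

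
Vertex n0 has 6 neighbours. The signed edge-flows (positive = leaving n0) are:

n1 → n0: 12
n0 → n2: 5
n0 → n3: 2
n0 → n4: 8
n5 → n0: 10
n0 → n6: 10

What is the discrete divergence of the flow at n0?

Divergence = sum of outgoing flows = (-12) + 5 + 2 + 8 + (-10) + 10 = 3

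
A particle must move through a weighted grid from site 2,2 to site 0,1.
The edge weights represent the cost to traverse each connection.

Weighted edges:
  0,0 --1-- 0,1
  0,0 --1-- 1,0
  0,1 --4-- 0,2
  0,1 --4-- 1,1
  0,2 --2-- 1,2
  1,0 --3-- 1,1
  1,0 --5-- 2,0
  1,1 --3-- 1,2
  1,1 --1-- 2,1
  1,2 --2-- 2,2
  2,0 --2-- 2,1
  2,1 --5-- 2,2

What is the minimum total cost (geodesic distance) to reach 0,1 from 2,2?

Shortest path: 2,2 → 1,2 → 0,2 → 0,1, total weight = 8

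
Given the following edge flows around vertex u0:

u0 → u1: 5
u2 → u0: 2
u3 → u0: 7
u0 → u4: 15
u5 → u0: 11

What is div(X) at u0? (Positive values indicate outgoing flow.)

Divergence = sum of outgoing flows = 5 + (-2) + (-7) + 15 + (-11) = 0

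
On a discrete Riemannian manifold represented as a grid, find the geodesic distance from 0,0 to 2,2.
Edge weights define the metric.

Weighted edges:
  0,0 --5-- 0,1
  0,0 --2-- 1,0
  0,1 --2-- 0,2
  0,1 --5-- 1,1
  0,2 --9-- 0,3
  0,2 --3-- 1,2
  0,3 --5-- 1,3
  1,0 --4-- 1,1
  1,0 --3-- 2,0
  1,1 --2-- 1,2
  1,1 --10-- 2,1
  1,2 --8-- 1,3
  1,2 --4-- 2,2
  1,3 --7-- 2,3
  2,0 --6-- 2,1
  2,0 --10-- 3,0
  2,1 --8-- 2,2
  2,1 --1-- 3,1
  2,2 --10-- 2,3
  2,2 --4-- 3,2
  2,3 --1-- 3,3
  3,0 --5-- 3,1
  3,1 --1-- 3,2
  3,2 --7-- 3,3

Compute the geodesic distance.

Shortest path: 0,0 → 1,0 → 1,1 → 1,2 → 2,2, total weight = 12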